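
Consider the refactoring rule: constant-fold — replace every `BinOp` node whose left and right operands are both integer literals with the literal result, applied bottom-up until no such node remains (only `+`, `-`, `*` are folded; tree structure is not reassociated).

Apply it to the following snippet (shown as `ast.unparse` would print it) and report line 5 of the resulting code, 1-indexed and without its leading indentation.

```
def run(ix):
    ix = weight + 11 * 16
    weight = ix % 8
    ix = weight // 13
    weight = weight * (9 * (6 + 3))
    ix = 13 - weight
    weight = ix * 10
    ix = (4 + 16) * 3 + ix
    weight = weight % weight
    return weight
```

weight = weight * 81

Transformed code:
def run(ix):
    ix = weight + 176
    weight = ix % 8
    ix = weight // 13
    weight = weight * 81
    ix = 13 - weight
    weight = ix * 10
    ix = 60 + ix
    weight = weight % weight
    return weight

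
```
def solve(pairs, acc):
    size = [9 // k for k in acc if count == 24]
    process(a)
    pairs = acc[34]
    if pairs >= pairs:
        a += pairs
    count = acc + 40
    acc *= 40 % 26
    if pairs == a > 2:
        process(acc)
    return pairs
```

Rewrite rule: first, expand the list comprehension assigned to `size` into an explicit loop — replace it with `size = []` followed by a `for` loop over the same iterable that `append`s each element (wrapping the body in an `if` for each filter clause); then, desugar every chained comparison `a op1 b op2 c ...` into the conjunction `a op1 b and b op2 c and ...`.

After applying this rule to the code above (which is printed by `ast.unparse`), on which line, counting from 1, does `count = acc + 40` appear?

10

Transformed code:
def solve(pairs, acc):
    size = []
    for k in acc:
        if count == 24:
            size.append(9 // k)
    process(a)
    pairs = acc[34]
    if pairs >= pairs:
        a += pairs
    count = acc + 40
    acc *= 40 % 26
    if pairs == a and a > 2:
        process(acc)
    return pairs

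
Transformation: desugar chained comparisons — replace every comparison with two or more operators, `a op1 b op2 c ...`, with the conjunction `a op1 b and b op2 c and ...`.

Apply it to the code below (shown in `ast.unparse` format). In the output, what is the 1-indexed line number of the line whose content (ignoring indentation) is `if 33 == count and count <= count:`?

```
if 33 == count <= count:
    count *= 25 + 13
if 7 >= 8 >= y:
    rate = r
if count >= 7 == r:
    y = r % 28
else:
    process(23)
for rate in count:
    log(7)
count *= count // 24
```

1

Transformed code:
if 33 == count and count <= count:
    count *= 25 + 13
if 7 >= 8 and 8 >= y:
    rate = r
if count >= 7 and 7 == r:
    y = r % 28
else:
    process(23)
for rate in count:
    log(7)
count *= count // 24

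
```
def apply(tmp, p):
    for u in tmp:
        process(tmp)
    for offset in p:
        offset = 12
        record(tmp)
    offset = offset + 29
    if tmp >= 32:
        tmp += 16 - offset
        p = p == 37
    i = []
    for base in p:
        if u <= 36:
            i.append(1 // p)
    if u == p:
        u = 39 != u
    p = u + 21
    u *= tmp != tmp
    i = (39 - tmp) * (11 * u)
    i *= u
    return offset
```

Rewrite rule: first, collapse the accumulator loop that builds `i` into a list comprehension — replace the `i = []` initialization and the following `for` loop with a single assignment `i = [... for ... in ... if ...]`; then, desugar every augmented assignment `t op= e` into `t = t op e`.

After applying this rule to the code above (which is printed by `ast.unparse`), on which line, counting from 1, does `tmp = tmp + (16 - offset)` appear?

9

Transformed code:
def apply(tmp, p):
    for u in tmp:
        process(tmp)
    for offset in p:
        offset = 12
        record(tmp)
    offset = offset + 29
    if tmp >= 32:
        tmp = tmp + (16 - offset)
        p = p == 37
    i = [1 // p for base in p if u <= 36]
    if u == p:
        u = 39 != u
    p = u + 21
    u = u * (tmp != tmp)
    i = (39 - tmp) * (11 * u)
    i = i * u
    return offset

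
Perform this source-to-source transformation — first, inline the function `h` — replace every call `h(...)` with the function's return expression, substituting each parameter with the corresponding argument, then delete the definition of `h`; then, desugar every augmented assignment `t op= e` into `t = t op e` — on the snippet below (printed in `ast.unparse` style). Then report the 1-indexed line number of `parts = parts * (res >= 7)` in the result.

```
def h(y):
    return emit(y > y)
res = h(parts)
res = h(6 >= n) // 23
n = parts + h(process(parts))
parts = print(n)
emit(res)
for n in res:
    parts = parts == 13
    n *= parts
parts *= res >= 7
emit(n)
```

9

Transformed code:
res = emit(parts > parts)
res = emit((6 >= n) > (6 >= n)) // 23
n = parts + emit(process(parts) > process(parts))
parts = print(n)
emit(res)
for n in res:
    parts = parts == 13
    n = n * parts
parts = parts * (res >= 7)
emit(n)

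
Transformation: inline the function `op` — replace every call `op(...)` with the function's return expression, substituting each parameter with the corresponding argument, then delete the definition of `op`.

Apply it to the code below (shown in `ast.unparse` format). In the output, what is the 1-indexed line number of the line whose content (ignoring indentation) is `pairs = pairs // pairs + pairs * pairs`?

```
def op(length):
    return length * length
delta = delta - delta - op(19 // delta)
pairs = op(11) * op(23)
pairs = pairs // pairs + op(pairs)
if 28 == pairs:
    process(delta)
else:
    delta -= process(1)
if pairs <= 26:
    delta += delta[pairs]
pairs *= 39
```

Transformed code:
delta = delta - delta - 19 // delta * (19 // delta)
pairs = 11 * 11 * (23 * 23)
pairs = pairs // pairs + pairs * pairs
if 28 == pairs:
    process(delta)
else:
    delta -= process(1)
if pairs <= 26:
    delta += delta[pairs]
pairs *= 39

3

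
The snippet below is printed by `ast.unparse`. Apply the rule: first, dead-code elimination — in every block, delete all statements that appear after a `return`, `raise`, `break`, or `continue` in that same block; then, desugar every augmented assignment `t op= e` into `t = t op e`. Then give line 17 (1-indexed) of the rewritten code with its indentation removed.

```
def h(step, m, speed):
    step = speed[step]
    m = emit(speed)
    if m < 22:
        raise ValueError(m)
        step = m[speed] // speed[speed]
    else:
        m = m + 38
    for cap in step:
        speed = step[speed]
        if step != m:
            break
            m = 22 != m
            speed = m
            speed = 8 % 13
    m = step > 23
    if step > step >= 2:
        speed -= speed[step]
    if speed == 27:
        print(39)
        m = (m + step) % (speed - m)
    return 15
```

Transformed code:
def h(step, m, speed):
    step = speed[step]
    m = emit(speed)
    if m < 22:
        raise ValueError(m)
    else:
        m = m + 38
    for cap in step:
        speed = step[speed]
        if step != m:
            break
    m = step > 23
    if step > step >= 2:
        speed = speed - speed[step]
    if speed == 27:
        print(39)
        m = (m + step) % (speed - m)
    return 15

m = (m + step) % (speed - m)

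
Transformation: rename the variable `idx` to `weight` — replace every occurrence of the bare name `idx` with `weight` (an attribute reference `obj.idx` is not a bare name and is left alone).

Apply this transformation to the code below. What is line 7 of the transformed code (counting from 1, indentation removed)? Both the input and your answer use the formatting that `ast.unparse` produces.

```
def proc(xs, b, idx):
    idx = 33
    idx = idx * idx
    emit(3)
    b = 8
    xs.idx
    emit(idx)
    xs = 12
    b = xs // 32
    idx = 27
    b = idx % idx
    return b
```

emit(weight)

Transformed code:
def proc(xs, b, weight):
    weight = 33
    weight = weight * weight
    emit(3)
    b = 8
    xs.idx
    emit(weight)
    xs = 12
    b = xs // 32
    weight = 27
    b = weight % weight
    return b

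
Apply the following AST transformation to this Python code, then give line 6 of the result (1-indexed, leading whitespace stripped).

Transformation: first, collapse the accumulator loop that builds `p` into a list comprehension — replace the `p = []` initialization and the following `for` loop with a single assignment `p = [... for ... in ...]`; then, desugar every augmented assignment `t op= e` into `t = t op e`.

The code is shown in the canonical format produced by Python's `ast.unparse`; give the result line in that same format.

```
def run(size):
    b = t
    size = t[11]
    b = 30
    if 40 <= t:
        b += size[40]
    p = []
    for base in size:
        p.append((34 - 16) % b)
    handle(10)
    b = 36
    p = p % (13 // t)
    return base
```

b = b + size[40]

Transformed code:
def run(size):
    b = t
    size = t[11]
    b = 30
    if 40 <= t:
        b = b + size[40]
    p = [(34 - 16) % b for base in size]
    handle(10)
    b = 36
    p = p % (13 // t)
    return base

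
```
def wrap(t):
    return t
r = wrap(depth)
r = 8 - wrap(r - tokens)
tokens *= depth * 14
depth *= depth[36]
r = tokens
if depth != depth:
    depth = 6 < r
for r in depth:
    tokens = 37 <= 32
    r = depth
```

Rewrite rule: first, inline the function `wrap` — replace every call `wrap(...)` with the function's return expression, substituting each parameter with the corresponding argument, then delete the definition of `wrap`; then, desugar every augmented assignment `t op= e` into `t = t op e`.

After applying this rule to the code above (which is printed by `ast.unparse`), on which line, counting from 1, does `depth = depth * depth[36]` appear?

Transformed code:
r = depth
r = 8 - (r - tokens)
tokens = tokens * (depth * 14)
depth = depth * depth[36]
r = tokens
if depth != depth:
    depth = 6 < r
for r in depth:
    tokens = 37 <= 32
    r = depth

4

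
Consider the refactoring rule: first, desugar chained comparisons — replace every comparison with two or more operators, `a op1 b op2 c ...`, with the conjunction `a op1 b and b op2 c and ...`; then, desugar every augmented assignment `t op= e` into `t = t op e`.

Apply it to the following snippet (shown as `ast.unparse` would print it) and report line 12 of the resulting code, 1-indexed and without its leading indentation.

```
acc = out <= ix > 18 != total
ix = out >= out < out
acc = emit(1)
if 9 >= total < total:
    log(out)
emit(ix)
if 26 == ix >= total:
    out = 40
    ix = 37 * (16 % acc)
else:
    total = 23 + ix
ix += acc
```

ix = ix + acc

Transformed code:
acc = out <= ix and ix > 18 and (18 != total)
ix = out >= out and out < out
acc = emit(1)
if 9 >= total and total < total:
    log(out)
emit(ix)
if 26 == ix and ix >= total:
    out = 40
    ix = 37 * (16 % acc)
else:
    total = 23 + ix
ix = ix + acc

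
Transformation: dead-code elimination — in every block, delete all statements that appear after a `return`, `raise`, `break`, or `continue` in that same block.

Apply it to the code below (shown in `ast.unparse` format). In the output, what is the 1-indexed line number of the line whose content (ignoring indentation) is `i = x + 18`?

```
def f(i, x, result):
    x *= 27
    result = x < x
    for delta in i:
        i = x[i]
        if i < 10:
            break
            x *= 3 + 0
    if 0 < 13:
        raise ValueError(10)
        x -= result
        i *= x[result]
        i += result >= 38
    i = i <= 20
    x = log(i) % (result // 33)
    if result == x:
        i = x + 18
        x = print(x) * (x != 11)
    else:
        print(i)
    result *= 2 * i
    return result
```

13

Transformed code:
def f(i, x, result):
    x *= 27
    result = x < x
    for delta in i:
        i = x[i]
        if i < 10:
            break
    if 0 < 13:
        raise ValueError(10)
    i = i <= 20
    x = log(i) % (result // 33)
    if result == x:
        i = x + 18
        x = print(x) * (x != 11)
    else:
        print(i)
    result *= 2 * i
    return result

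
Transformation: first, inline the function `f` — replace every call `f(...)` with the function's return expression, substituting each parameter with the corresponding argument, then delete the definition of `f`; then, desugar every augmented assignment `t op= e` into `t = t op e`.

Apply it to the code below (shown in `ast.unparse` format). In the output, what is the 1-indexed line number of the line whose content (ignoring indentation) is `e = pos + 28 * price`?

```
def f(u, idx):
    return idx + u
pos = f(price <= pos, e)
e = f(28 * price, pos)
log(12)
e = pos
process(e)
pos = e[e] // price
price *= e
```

2

Transformed code:
pos = e + (price <= pos)
e = pos + 28 * price
log(12)
e = pos
process(e)
pos = e[e] // price
price = price * e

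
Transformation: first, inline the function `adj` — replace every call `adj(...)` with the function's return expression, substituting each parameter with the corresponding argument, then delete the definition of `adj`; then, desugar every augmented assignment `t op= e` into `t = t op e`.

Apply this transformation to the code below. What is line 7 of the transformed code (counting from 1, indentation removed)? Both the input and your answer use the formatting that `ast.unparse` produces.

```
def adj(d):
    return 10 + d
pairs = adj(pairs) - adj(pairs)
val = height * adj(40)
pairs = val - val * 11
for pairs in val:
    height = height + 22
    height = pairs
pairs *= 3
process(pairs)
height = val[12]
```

Transformed code:
pairs = 10 + pairs - (10 + pairs)
val = height * (10 + 40)
pairs = val - val * 11
for pairs in val:
    height = height + 22
    height = pairs
pairs = pairs * 3
process(pairs)
height = val[12]

pairs = pairs * 3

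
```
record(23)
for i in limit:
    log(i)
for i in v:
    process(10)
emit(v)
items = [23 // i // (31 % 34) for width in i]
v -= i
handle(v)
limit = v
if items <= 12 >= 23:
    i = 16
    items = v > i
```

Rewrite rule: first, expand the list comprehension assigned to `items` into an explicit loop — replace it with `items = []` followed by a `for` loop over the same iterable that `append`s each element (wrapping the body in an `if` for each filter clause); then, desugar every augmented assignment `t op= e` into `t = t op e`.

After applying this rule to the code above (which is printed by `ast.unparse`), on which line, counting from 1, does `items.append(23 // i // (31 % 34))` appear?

Transformed code:
record(23)
for i in limit:
    log(i)
for i in v:
    process(10)
emit(v)
items = []
for width in i:
    items.append(23 // i // (31 % 34))
v = v - i
handle(v)
limit = v
if items <= 12 >= 23:
    i = 16
    items = v > i

9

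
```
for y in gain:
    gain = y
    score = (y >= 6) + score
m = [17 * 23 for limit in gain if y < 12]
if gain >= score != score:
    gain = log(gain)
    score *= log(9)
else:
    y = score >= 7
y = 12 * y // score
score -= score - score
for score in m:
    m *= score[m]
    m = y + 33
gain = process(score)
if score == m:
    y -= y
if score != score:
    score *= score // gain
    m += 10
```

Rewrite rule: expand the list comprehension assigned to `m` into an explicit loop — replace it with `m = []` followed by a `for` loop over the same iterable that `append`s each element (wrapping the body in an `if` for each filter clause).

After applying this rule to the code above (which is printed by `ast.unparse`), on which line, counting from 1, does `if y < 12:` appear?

Transformed code:
for y in gain:
    gain = y
    score = (y >= 6) + score
m = []
for limit in gain:
    if y < 12:
        m.append(17 * 23)
if gain >= score != score:
    gain = log(gain)
    score *= log(9)
else:
    y = score >= 7
y = 12 * y // score
score -= score - score
for score in m:
    m *= score[m]
    m = y + 33
gain = process(score)
if score == m:
    y -= y
if score != score:
    score *= score // gain
    m += 10

6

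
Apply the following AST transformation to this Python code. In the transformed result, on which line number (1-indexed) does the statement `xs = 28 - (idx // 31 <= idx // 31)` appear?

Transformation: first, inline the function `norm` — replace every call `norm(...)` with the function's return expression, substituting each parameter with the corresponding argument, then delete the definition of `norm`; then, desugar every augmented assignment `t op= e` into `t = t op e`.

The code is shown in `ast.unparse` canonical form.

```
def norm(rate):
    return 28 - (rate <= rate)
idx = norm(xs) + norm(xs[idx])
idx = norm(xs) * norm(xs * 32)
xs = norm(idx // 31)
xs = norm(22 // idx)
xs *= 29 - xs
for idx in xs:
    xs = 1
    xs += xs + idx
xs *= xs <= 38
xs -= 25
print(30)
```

3

Transformed code:
idx = 28 - (xs <= xs) + (28 - (xs[idx] <= xs[idx]))
idx = (28 - (xs <= xs)) * (28 - (xs * 32 <= xs * 32))
xs = 28 - (idx // 31 <= idx // 31)
xs = 28 - (22 // idx <= 22 // idx)
xs = xs * (29 - xs)
for idx in xs:
    xs = 1
    xs = xs + (xs + idx)
xs = xs * (xs <= 38)
xs = xs - 25
print(30)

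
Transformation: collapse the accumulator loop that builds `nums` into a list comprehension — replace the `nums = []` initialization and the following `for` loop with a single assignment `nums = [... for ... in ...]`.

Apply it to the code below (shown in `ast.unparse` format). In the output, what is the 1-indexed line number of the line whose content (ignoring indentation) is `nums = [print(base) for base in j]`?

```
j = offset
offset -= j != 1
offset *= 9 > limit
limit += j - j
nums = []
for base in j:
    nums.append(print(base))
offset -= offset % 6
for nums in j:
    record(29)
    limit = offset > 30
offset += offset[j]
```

Transformed code:
j = offset
offset -= j != 1
offset *= 9 > limit
limit += j - j
nums = [print(base) for base in j]
offset -= offset % 6
for nums in j:
    record(29)
    limit = offset > 30
offset += offset[j]

5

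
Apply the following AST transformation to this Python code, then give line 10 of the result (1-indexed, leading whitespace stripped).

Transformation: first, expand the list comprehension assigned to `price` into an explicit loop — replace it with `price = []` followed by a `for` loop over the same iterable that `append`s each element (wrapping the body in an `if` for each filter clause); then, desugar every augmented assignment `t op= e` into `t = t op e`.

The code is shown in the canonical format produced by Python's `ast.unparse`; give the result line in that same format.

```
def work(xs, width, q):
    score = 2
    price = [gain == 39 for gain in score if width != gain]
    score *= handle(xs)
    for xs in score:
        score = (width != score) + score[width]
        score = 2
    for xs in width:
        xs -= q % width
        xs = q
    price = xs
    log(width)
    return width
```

Transformed code:
def work(xs, width, q):
    score = 2
    price = []
    for gain in score:
        if width != gain:
            price.append(gain == 39)
    score = score * handle(xs)
    for xs in score:
        score = (width != score) + score[width]
        score = 2
    for xs in width:
        xs = xs - q % width
        xs = q
    price = xs
    log(width)
    return width

score = 2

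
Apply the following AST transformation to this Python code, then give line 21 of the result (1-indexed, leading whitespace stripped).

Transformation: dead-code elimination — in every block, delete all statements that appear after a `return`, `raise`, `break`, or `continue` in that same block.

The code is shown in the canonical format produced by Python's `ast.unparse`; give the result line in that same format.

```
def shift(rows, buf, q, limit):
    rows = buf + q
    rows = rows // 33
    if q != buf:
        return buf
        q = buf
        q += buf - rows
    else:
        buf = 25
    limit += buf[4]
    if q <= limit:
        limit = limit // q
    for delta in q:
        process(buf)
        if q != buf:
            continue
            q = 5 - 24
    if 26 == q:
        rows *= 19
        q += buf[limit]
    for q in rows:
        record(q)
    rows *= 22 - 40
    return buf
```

Transformed code:
def shift(rows, buf, q, limit):
    rows = buf + q
    rows = rows // 33
    if q != buf:
        return buf
    else:
        buf = 25
    limit += buf[4]
    if q <= limit:
        limit = limit // q
    for delta in q:
        process(buf)
        if q != buf:
            continue
    if 26 == q:
        rows *= 19
        q += buf[limit]
    for q in rows:
        record(q)
    rows *= 22 - 40
    return buf

return buf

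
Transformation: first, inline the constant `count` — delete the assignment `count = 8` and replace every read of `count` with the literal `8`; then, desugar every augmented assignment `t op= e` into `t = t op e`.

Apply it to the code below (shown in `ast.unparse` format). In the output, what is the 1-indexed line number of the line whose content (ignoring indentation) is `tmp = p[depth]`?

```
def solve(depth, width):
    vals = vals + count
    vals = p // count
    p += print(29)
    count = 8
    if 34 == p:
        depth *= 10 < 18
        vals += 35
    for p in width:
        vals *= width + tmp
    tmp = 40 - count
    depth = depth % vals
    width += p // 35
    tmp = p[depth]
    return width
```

13

Transformed code:
def solve(depth, width):
    vals = vals + 8
    vals = p // 8
    p = p + print(29)
    if 34 == p:
        depth = depth * (10 < 18)
        vals = vals + 35
    for p in width:
        vals = vals * (width + tmp)
    tmp = 40 - 8
    depth = depth % vals
    width = width + p // 35
    tmp = p[depth]
    return width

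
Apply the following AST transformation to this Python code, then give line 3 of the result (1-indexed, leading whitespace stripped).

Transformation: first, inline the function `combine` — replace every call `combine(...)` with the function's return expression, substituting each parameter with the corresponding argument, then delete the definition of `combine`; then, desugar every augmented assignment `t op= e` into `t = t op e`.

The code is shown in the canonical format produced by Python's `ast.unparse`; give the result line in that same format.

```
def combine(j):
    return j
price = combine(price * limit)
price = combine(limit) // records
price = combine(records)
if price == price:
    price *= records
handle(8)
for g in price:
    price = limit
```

price = records

Transformed code:
price = price * limit
price = limit // records
price = records
if price == price:
    price = price * records
handle(8)
for g in price:
    price = limit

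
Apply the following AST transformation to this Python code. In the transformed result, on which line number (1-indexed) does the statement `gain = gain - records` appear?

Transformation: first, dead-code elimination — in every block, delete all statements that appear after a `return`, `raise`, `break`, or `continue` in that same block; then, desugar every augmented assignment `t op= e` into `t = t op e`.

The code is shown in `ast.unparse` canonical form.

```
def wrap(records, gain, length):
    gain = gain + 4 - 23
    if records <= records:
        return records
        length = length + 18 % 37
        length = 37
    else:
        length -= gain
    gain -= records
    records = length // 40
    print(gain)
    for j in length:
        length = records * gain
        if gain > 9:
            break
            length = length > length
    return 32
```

7

Transformed code:
def wrap(records, gain, length):
    gain = gain + 4 - 23
    if records <= records:
        return records
    else:
        length = length - gain
    gain = gain - records
    records = length // 40
    print(gain)
    for j in length:
        length = records * gain
        if gain > 9:
            break
    return 32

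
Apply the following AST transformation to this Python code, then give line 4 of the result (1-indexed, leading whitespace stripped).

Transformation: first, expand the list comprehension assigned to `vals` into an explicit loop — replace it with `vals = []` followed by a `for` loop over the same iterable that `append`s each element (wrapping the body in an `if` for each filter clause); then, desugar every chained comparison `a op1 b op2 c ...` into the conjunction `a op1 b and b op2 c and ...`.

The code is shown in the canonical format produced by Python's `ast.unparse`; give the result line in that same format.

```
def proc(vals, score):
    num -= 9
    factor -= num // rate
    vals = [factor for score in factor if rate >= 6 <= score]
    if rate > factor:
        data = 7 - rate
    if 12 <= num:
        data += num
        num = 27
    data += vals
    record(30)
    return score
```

vals = []

Transformed code:
def proc(vals, score):
    num -= 9
    factor -= num // rate
    vals = []
    for score in factor:
        if rate >= 6 and 6 <= score:
            vals.append(factor)
    if rate > factor:
        data = 7 - rate
    if 12 <= num:
        data += num
        num = 27
    data += vals
    record(30)
    return score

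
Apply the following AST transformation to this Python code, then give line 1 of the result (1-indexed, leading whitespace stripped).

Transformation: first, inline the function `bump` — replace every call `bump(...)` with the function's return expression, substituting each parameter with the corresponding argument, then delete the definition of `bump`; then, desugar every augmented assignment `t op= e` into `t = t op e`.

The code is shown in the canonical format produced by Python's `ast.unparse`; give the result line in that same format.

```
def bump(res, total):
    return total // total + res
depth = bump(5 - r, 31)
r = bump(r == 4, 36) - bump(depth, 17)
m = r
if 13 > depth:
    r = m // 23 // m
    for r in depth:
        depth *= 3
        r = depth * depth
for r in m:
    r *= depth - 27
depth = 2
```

depth = 31 // 31 + (5 - r)

Transformed code:
depth = 31 // 31 + (5 - r)
r = 36 // 36 + (r == 4) - (17 // 17 + depth)
m = r
if 13 > depth:
    r = m // 23 // m
    for r in depth:
        depth = depth * 3
        r = depth * depth
for r in m:
    r = r * (depth - 27)
depth = 2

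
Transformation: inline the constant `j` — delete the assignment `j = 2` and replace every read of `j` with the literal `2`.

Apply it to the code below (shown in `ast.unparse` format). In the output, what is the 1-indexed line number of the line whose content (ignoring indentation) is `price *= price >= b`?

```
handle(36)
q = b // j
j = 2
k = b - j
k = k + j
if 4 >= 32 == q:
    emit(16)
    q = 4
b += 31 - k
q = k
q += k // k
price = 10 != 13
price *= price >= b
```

12

Transformed code:
handle(36)
q = b // 2
k = b - 2
k = k + 2
if 4 >= 32 == q:
    emit(16)
    q = 4
b += 31 - k
q = k
q += k // k
price = 10 != 13
price *= price >= b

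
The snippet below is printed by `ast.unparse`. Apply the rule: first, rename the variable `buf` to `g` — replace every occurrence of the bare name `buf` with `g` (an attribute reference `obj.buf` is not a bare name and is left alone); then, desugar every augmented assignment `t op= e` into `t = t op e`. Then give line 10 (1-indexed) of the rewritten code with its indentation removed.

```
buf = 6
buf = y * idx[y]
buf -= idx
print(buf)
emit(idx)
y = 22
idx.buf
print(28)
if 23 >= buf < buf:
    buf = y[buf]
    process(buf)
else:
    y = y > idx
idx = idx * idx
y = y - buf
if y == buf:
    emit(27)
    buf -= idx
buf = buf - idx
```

Transformed code:
g = 6
g = y * idx[y]
g = g - idx
print(g)
emit(idx)
y = 22
idx.buf
print(28)
if 23 >= g < g:
    g = y[g]
    process(g)
else:
    y = y > idx
idx = idx * idx
y = y - g
if y == g:
    emit(27)
    g = g - idx
g = g - idx

g = y[g]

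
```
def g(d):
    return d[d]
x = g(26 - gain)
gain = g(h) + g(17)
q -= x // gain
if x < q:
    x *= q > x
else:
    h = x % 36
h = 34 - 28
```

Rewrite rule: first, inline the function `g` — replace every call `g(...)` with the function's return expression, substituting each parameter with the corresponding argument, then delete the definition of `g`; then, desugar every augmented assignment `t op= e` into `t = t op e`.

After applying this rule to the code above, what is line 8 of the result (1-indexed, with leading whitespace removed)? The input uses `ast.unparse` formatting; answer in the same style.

Transformed code:
x = (26 - gain)[26 - gain]
gain = h[h] + 17[17]
q = q - x // gain
if x < q:
    x = x * (q > x)
else:
    h = x % 36
h = 34 - 28

h = 34 - 28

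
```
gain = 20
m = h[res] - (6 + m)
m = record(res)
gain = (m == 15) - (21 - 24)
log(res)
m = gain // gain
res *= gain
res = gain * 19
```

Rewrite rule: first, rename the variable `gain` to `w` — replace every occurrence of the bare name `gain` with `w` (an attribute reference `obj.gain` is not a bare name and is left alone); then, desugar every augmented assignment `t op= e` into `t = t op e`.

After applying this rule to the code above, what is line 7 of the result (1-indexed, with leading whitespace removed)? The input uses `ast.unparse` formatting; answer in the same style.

res = res * w

Transformed code:
w = 20
m = h[res] - (6 + m)
m = record(res)
w = (m == 15) - (21 - 24)
log(res)
m = w // w
res = res * w
res = w * 19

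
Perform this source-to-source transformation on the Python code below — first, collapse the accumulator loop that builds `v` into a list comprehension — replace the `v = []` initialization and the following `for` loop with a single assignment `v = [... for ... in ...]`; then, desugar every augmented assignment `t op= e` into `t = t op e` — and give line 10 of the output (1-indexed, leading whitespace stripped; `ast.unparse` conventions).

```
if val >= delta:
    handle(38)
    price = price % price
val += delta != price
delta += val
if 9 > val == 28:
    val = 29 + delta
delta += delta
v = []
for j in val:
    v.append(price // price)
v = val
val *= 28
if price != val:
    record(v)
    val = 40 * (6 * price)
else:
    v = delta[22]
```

Transformed code:
if val >= delta:
    handle(38)
    price = price % price
val = val + (delta != price)
delta = delta + val
if 9 > val == 28:
    val = 29 + delta
delta = delta + delta
v = [price // price for j in val]
v = val
val = val * 28
if price != val:
    record(v)
    val = 40 * (6 * price)
else:
    v = delta[22]

v = val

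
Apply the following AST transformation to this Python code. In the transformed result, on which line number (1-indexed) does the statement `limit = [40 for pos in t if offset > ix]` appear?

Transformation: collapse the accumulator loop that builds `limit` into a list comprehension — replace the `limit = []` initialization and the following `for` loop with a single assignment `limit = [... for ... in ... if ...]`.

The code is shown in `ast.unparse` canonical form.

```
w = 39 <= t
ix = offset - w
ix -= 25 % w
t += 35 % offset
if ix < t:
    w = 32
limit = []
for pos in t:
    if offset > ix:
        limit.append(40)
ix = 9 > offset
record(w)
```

Transformed code:
w = 39 <= t
ix = offset - w
ix -= 25 % w
t += 35 % offset
if ix < t:
    w = 32
limit = [40 for pos in t if offset > ix]
ix = 9 > offset
record(w)

7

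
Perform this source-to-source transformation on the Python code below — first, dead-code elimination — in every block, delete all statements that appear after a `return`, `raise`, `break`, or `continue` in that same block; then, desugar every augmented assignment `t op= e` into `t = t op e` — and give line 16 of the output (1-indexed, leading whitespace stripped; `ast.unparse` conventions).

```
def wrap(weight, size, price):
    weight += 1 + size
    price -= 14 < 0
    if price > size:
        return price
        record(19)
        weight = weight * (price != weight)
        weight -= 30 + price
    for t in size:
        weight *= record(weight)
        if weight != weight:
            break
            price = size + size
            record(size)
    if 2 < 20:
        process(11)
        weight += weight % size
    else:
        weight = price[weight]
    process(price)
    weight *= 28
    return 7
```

weight = weight * 28

Transformed code:
def wrap(weight, size, price):
    weight = weight + (1 + size)
    price = price - (14 < 0)
    if price > size:
        return price
    for t in size:
        weight = weight * record(weight)
        if weight != weight:
            break
    if 2 < 20:
        process(11)
        weight = weight + weight % size
    else:
        weight = price[weight]
    process(price)
    weight = weight * 28
    return 7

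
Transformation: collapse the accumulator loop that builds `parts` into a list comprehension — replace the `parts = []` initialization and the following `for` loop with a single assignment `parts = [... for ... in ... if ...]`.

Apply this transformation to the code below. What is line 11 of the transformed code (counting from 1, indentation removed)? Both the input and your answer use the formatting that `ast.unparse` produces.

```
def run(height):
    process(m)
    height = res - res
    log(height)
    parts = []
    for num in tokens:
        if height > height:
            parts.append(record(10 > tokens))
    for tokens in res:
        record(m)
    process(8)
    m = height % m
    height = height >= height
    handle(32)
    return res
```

Transformed code:
def run(height):
    process(m)
    height = res - res
    log(height)
    parts = [record(10 > tokens) for num in tokens if height > height]
    for tokens in res:
        record(m)
    process(8)
    m = height % m
    height = height >= height
    handle(32)
    return res

handle(32)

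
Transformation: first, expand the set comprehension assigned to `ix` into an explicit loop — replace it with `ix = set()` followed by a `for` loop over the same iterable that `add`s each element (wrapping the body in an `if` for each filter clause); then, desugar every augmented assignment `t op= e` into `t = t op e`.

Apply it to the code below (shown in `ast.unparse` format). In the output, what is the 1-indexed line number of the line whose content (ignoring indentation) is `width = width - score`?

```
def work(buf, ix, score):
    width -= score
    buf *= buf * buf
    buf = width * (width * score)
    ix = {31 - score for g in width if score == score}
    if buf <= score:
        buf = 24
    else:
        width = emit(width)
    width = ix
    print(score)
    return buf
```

2

Transformed code:
def work(buf, ix, score):
    width = width - score
    buf = buf * (buf * buf)
    buf = width * (width * score)
    ix = set()
    for g in width:
        if score == score:
            ix.add(31 - score)
    if buf <= score:
        buf = 24
    else:
        width = emit(width)
    width = ix
    print(score)
    return buf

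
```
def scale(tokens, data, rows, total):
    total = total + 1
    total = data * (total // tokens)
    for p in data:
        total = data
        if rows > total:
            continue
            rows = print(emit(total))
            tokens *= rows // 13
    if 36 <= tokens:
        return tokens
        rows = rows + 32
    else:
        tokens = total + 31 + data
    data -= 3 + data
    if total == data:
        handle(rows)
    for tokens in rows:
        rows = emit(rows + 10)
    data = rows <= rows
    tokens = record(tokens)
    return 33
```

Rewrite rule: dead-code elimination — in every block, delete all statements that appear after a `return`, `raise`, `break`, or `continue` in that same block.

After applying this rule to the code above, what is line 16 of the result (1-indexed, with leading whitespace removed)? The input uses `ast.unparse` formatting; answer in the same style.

rows = emit(rows + 10)

Transformed code:
def scale(tokens, data, rows, total):
    total = total + 1
    total = data * (total // tokens)
    for p in data:
        total = data
        if rows > total:
            continue
    if 36 <= tokens:
        return tokens
    else:
        tokens = total + 31 + data
    data -= 3 + data
    if total == data:
        handle(rows)
    for tokens in rows:
        rows = emit(rows + 10)
    data = rows <= rows
    tokens = record(tokens)
    return 33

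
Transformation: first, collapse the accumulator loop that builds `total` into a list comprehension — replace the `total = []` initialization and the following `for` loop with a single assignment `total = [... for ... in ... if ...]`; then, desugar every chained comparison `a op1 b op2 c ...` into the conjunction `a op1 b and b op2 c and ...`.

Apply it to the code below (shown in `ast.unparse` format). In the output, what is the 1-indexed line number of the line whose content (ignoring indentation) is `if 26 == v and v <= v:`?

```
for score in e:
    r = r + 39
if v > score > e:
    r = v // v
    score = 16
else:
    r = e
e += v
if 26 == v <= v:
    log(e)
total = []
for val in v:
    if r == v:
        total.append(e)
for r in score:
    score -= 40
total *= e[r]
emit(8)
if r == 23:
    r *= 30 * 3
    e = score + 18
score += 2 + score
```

9

Transformed code:
for score in e:
    r = r + 39
if v > score and score > e:
    r = v // v
    score = 16
else:
    r = e
e += v
if 26 == v and v <= v:
    log(e)
total = [e for val in v if r == v]
for r in score:
    score -= 40
total *= e[r]
emit(8)
if r == 23:
    r *= 30 * 3
    e = score + 18
score += 2 + score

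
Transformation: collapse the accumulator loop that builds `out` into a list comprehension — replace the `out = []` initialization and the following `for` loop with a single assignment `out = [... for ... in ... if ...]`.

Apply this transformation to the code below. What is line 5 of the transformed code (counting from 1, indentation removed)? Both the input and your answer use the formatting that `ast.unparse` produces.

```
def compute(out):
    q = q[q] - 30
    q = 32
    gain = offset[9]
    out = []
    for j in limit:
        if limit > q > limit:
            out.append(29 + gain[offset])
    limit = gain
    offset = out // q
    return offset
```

out = [29 + gain[offset] for j in limit if limit > q > limit]

Transformed code:
def compute(out):
    q = q[q] - 30
    q = 32
    gain = offset[9]
    out = [29 + gain[offset] for j in limit if limit > q > limit]
    limit = gain
    offset = out // q
    return offset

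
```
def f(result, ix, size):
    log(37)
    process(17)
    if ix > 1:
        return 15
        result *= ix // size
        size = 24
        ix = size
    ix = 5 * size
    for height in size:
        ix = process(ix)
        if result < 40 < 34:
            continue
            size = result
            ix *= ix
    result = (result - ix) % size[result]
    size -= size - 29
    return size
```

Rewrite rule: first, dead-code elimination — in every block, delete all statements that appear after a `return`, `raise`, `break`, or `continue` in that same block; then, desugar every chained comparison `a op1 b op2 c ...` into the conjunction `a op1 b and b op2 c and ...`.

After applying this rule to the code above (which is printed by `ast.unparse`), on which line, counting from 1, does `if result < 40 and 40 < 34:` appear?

Transformed code:
def f(result, ix, size):
    log(37)
    process(17)
    if ix > 1:
        return 15
    ix = 5 * size
    for height in size:
        ix = process(ix)
        if result < 40 and 40 < 34:
            continue
    result = (result - ix) % size[result]
    size -= size - 29
    return size

9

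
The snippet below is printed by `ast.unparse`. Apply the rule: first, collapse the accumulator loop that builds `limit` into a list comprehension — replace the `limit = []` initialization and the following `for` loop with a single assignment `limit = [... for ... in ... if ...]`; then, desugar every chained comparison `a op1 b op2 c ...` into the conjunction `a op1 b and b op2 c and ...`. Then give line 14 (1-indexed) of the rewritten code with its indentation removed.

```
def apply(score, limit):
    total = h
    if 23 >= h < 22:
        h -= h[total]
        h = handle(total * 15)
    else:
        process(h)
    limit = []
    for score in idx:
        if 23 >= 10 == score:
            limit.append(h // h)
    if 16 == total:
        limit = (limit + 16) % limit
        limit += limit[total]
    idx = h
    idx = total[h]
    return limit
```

Transformed code:
def apply(score, limit):
    total = h
    if 23 >= h and h < 22:
        h -= h[total]
        h = handle(total * 15)
    else:
        process(h)
    limit = [h // h for score in idx if 23 >= 10 and 10 == score]
    if 16 == total:
        limit = (limit + 16) % limit
        limit += limit[total]
    idx = h
    idx = total[h]
    return limit

return limit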